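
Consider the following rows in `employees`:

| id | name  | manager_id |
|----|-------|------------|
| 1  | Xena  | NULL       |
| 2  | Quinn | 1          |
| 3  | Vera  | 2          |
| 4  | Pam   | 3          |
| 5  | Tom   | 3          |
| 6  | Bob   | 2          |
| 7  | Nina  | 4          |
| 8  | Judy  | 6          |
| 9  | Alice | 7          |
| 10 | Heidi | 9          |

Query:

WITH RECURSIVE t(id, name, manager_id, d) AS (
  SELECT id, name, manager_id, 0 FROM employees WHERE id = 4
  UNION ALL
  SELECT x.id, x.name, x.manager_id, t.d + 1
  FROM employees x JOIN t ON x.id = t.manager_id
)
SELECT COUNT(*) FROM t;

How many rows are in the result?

4

Base: id=4 (Pam), manager_id=3, d 0.
Iteration 1: join on id=3 -> Vera (id 3, manager_id=2, d 1).
Iteration 2: join on id=2 -> Quinn (id 2, manager_id=1, d 2).
Iteration 3: join on id=1 -> Xena (id 1, manager_id=NULL, d 3).
Iteration 4: manager_id is NULL; no match; recursion stops.
Total rows emitted: 4.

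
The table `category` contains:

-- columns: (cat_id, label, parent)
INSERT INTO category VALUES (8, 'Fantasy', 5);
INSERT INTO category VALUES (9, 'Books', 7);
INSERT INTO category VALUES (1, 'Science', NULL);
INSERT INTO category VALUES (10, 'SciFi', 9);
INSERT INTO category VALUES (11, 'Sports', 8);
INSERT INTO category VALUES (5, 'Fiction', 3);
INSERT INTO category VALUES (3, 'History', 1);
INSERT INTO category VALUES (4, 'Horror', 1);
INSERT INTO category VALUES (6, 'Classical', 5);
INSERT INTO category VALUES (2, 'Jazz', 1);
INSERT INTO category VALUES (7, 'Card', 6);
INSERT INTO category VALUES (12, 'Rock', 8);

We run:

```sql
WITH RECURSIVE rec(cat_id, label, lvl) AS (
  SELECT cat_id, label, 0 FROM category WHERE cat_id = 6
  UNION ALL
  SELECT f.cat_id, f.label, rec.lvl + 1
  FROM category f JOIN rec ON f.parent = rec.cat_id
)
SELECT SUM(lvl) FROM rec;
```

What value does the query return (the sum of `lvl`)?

Base: cat_id=6 (Classical) at lvl 0.
Iteration 1: rows with parent in {6} -> Card (id 7, lvl 1).
Iteration 2: rows with parent in {7} -> Books (id 9, lvl 2).
Iteration 3: rows with parent in {9} -> SciFi (id 10, lvl 3).
Iteration 4: no rows with parent in {10}; recursion stops.
SUM(lvl) = 0 + 1 + 2 + 3 = 6.

6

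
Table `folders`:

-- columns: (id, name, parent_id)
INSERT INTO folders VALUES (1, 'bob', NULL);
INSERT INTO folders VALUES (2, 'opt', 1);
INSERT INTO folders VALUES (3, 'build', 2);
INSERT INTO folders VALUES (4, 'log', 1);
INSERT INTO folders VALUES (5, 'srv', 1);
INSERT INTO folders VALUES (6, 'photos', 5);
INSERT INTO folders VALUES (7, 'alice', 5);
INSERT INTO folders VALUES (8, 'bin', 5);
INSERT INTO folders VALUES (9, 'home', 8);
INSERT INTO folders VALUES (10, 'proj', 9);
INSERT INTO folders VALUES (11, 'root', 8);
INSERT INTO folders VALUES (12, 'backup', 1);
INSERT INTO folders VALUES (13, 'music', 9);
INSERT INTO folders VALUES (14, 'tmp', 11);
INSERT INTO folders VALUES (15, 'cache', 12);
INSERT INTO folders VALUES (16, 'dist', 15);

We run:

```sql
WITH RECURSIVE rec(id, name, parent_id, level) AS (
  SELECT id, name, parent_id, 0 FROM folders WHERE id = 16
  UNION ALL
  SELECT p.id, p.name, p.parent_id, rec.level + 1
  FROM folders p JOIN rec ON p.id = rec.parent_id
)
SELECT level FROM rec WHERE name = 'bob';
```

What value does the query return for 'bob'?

Base: id=16 (dist), parent_id=15, level 0.
Iteration 1: join on id=15 -> cache (id 15, parent_id=12, level 1).
Iteration 2: join on id=12 -> backup (id 12, parent_id=1, level 2).
Iteration 3: join on id=1 -> bob (id 1, parent_id=NULL, level 3).
Iteration 4: parent_id is NULL; no match; recursion stops.

3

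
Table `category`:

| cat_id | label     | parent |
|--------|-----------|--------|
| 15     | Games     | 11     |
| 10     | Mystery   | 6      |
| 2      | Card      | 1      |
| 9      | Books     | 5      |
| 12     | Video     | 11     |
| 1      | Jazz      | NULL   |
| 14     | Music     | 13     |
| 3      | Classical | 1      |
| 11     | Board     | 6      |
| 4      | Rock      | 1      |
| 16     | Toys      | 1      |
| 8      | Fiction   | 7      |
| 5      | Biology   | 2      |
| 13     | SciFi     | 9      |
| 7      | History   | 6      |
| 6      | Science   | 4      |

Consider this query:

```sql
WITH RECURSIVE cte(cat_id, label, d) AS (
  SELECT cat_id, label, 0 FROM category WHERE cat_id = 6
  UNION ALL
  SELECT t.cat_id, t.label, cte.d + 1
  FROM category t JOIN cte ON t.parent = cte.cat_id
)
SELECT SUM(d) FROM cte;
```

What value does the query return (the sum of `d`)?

9

Base: cat_id=6 (Science) at d 0.
Iteration 1: rows with parent in {6} -> History (id 7, d 1), Mystery (id 10, d 1), Board (id 11, d 1).
Iteration 2: rows with parent in {7,10,11} -> Fiction (id 8, d 2), Video (id 12, d 2), Games (id 15, d 2).
Iteration 3: no rows with parent in {8,12,15}; recursion stops.
SUM(d) = 0 + 1 + 1 + 1 + 2 + 2 + 2 = 9.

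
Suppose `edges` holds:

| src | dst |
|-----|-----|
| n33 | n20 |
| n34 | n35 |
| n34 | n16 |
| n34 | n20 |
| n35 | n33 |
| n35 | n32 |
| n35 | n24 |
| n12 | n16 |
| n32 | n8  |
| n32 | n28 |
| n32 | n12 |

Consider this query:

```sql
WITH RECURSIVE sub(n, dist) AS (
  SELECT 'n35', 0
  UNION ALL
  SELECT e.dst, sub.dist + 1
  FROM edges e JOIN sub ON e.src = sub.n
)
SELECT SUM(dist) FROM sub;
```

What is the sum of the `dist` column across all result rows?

14

Base: (n35, dist=0).
Iteration 1: edges from {n35} -> (n24, dist=1), (n32, dist=1), (n33, dist=1).
Iteration 2: edges from {n24,n32,n33} -> (n12, dist=2), (n20, dist=2), (n28, dist=2), (n8, dist=2).
Iteration 3: edges from {n12,n20,n28,n8} -> (n16, dist=3).
Iteration 4: no outgoing edges from {n16}; recursion stops.
SUM(dist) = 0 + 1 + 1 + 1 + 2 + 2 + 2 + 2 + 3 = 14.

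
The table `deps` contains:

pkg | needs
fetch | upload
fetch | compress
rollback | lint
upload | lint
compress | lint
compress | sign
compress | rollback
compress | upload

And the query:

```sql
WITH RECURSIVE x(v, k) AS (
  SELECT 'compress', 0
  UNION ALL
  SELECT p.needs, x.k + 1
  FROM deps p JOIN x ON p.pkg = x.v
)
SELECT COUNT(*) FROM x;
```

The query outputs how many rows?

Base: (compress, k=0).
Iteration 1: edges from {compress} -> (lint, k=1), (rollback, k=1), (sign, k=1), (upload, k=1).
Iteration 2: edges from {lint,rollback,sign,upload} -> (lint, k=2) x2. [UNION ALL keeps all 2 new rows, including repeats]
Iteration 3: no outgoing edges from {lint}; recursion stops.
Total rows emitted: 7.

7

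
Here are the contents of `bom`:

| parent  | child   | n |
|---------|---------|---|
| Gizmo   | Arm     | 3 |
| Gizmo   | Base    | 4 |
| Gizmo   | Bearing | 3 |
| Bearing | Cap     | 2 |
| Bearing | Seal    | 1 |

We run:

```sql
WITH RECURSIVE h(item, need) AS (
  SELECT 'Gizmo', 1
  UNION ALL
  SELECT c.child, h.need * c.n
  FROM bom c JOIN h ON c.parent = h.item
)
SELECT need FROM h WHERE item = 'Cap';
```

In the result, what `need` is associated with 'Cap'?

Base: (Gizmo, need=1).
Iteration 1: components of {Gizmo} -> Arm = 1*3 = 3, Base = 1*4 = 4, Bearing = 1*3 = 3.
Iteration 2: components of {Arm,Base,Bearing} -> Cap = 3*2 = 6, Seal = 3*1 = 3.
Iteration 3: no further components; recursion stops.

6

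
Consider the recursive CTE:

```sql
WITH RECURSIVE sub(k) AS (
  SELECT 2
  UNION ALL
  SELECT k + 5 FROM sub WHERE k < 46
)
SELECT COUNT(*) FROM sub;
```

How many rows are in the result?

10

Base: k=2.
Iteration 1: 2 < 46 holds -> k = 2 + 5 = 7.
Iteration 2: 7 < 46 holds -> k = 7 + 5 = 12.
Iteration 3: 12 < 46 holds -> k = 12 + 5 = 17.
Iteration 4: 17 < 46 holds -> k = 17 + 5 = 22.
Iteration 5: 22 < 46 holds -> k = 22 + 5 = 27.
Iteration 6: 27 < 46 holds -> k = 27 + 5 = 32.
Iteration 7: 32 < 46 holds -> k = 32 + 5 = 37.
Iteration 8: 37 < 46 holds -> k = 37 + 5 = 42.
Iteration 9: 42 < 46 holds -> k = 42 + 5 = 47.
Iteration 10: 47 < 46 fails; recursion stops.
Total rows emitted: 10.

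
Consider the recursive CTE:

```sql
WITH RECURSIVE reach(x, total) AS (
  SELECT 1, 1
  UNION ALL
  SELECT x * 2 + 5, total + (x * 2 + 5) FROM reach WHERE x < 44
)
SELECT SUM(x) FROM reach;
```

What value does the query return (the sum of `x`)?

Base: x=1, total=1.
Iteration 1: 1 < 44 holds -> x = 1 * 2 + 5 = 7, total = 1 + 7 = 8.
Iteration 2: 7 < 44 holds -> x = 7 * 2 + 5 = 19, total = 8 + 19 = 27.
Iteration 3: 19 < 44 holds -> x = 19 * 2 + 5 = 43, total = 27 + 43 = 70.
Iteration 4: 43 < 44 holds -> x = 43 * 2 + 5 = 91, total = 70 + 91 = 161.
Iteration 5: 91 < 44 fails; recursion stops.
SUM(x) = 1 + 7 + 19 + 43 + 91 = 161.

161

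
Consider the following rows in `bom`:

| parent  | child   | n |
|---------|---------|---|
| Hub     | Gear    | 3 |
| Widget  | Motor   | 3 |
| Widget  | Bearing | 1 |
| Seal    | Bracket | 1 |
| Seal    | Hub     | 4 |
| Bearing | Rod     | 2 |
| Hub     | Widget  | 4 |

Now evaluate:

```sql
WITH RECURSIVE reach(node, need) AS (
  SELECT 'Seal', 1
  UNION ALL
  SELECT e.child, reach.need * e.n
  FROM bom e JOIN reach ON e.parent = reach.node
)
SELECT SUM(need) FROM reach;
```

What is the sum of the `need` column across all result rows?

130

Base: (Seal, need=1).
Iteration 1: components of {Seal} -> Bracket = 1*1 = 1, Hub = 1*4 = 4.
Iteration 2: components of {Bracket,Hub} -> Gear = 4*3 = 12, Widget = 4*4 = 16.
Iteration 3: components of {Gear,Widget} -> Bearing = 16*1 = 16, Motor = 16*3 = 48.
Iteration 4: components of {Bearing,Motor} -> Rod = 16*2 = 32.
Iteration 5: no further components; recursion stops.
SUM(need) = 1 + 4 + 1 + 16 + 12 + 16 + 48 + 32 = 130.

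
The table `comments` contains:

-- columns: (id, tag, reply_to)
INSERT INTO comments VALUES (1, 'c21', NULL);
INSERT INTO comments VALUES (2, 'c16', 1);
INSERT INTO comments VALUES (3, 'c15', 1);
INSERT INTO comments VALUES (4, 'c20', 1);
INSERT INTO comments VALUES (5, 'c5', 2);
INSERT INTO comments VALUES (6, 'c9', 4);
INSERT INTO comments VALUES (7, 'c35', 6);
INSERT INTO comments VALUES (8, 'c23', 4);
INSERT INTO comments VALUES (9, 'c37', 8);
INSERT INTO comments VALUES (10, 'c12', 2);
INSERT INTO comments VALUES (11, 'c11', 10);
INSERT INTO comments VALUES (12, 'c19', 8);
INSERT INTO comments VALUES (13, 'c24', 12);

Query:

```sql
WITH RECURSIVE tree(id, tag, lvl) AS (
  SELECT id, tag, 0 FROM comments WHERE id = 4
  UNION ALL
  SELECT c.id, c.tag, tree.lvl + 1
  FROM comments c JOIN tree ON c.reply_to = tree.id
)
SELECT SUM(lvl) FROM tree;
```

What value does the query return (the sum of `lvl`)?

11

Base: id=4 (c20) at lvl 0.
Iteration 1: rows with reply_to in {4} -> c9 (id 6, lvl 1), c23 (id 8, lvl 1).
Iteration 2: rows with reply_to in {6,8} -> c35 (id 7, lvl 2), c37 (id 9, lvl 2), c19 (id 12, lvl 2).
Iteration 3: rows with reply_to in {7,9,12} -> c24 (id 13, lvl 3).
Iteration 4: no rows with reply_to in {13}; recursion stops.
SUM(lvl) = 0 + 1 + 1 + 2 + 2 + 2 + 3 = 11.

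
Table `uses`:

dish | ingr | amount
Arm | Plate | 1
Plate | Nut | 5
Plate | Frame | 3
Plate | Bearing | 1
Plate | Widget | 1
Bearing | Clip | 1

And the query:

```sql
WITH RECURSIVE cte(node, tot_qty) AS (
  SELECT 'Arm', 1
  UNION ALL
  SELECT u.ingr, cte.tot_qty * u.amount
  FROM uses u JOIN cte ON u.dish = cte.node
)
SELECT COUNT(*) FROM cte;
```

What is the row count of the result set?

Base: (Arm, tot_qty=1).
Iteration 1: components of {Arm} -> Plate = 1*1 = 1.
Iteration 2: components of {Plate} -> Bearing = 1*1 = 1, Frame = 1*3 = 3, Nut = 1*5 = 5, Widget = 1*1 = 1.
Iteration 3: components of {Bearing,Frame,Nut,Widget} -> Clip = 1*1 = 1.
Iteration 4: no further components; recursion stops.
Total rows emitted: 7.

7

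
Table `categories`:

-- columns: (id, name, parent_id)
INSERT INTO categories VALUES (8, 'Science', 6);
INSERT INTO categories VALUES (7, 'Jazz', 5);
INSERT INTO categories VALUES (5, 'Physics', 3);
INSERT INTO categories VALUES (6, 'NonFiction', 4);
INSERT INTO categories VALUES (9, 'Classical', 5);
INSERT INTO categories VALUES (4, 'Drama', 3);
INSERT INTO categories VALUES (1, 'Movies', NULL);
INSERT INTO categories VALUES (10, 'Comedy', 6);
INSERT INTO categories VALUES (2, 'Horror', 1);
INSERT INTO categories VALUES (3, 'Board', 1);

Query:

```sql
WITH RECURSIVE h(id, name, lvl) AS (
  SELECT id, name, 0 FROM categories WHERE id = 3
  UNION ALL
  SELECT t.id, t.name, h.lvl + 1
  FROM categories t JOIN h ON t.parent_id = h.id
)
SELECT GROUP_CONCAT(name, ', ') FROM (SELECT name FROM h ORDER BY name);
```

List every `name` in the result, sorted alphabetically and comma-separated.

Base: id=3 (Board) at lvl 0.
Iteration 1: rows with parent_id in {3} -> Drama (id 4, lvl 1), Physics (id 5, lvl 1).
Iteration 2: rows with parent_id in {4,5} -> NonFiction (id 6, lvl 2), Jazz (id 7, lvl 2), Classical (id 9, lvl 2).
Iteration 3: rows with parent_id in {6,7,9} -> Science (id 8, lvl 3), Comedy (id 10, lvl 3).
Iteration 4: no rows with parent_id in {8,10}; recursion stops.

Board, Classical, Comedy, Drama, Jazz, NonFiction, Physics, Science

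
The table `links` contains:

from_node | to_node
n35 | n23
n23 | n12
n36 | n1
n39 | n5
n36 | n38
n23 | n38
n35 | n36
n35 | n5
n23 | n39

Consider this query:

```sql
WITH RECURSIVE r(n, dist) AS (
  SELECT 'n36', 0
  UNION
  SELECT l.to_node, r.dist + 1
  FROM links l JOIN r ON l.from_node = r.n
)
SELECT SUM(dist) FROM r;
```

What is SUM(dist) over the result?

2

Base: (n36, dist=0).
Iteration 1: edges from {n36} -> (n1, dist=1), (n38, dist=1).
Iteration 2: no outgoing edges from {n1,n38}; recursion stops.
SUM(dist) = 0 + 1 + 1 = 2.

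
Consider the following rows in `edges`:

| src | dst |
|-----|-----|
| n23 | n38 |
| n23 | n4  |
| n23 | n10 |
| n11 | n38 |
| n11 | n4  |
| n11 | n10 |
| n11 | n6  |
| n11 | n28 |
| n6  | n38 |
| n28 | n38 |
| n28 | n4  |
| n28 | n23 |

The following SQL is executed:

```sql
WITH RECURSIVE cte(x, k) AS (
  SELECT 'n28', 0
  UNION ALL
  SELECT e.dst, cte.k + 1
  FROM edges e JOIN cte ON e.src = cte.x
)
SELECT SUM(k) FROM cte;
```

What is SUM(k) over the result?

Base: (n28, k=0).
Iteration 1: edges from {n28} -> (n23, k=1), (n38, k=1), (n4, k=1).
Iteration 2: edges from {n23,n38,n4} -> (n10, k=2), (n38, k=2), (n4, k=2).
Iteration 3: no outgoing edges from {n10,n38,n4}; recursion stops.
SUM(k) = 0 + 1 + 1 + 1 + 2 + 2 + 2 = 9.

9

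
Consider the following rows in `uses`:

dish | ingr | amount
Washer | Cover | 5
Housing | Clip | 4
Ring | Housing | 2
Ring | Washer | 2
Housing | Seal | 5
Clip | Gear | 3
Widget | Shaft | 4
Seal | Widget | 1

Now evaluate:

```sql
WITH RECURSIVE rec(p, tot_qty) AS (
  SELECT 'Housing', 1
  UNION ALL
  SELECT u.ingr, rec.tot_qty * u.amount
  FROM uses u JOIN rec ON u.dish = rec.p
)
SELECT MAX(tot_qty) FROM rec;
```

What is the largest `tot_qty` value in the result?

Base: (Housing, tot_qty=1).
Iteration 1: components of {Housing} -> Clip = 1*4 = 4, Seal = 1*5 = 5.
Iteration 2: components of {Clip,Seal} -> Gear = 4*3 = 12, Widget = 5*1 = 5.
Iteration 3: components of {Gear,Widget} -> Shaft = 5*4 = 20.
Iteration 4: no further components; recursion stops.
tot_qty values: 1, 4, 5, 12, 5, 20; the maximum is 20.

20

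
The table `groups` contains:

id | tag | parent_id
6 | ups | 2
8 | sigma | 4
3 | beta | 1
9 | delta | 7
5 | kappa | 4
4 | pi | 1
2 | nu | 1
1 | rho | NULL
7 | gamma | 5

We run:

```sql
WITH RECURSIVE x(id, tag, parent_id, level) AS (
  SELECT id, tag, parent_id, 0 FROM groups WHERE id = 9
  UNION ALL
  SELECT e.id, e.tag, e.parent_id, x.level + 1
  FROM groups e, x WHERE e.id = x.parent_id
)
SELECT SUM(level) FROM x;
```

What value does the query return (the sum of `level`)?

Base: id=9 (delta), parent_id=7, level 0.
Iteration 1: join on id=7 -> gamma (id 7, parent_id=5, level 1).
Iteration 2: join on id=5 -> kappa (id 5, parent_id=4, level 2).
Iteration 3: join on id=4 -> pi (id 4, parent_id=1, level 3).
Iteration 4: join on id=1 -> rho (id 1, parent_id=NULL, level 4).
Iteration 5: parent_id is NULL; no match; recursion stops.
SUM(level) = 0 + 1 + 2 + 3 + 4 = 10.

10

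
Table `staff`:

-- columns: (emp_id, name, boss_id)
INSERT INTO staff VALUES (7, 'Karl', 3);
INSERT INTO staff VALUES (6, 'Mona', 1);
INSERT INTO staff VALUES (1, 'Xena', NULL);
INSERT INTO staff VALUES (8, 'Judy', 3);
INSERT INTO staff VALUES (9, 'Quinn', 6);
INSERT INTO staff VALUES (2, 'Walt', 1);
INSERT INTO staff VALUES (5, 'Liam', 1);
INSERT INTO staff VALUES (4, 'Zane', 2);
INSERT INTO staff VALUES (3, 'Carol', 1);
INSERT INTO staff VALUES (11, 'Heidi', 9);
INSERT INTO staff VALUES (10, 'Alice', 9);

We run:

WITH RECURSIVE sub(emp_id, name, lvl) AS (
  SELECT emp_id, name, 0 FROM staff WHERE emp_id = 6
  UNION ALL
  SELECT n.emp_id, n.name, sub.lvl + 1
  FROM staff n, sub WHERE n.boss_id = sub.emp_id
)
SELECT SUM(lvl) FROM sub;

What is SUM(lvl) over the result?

Base: emp_id=6 (Mona) at lvl 0.
Iteration 1: rows with boss_id in {6} -> Quinn (id 9, lvl 1).
Iteration 2: rows with boss_id in {9} -> Alice (id 10, lvl 2), Heidi (id 11, lvl 2).
Iteration 3: no rows with boss_id in {10,11}; recursion stops.
SUM(lvl) = 0 + 1 + 2 + 2 = 5.

5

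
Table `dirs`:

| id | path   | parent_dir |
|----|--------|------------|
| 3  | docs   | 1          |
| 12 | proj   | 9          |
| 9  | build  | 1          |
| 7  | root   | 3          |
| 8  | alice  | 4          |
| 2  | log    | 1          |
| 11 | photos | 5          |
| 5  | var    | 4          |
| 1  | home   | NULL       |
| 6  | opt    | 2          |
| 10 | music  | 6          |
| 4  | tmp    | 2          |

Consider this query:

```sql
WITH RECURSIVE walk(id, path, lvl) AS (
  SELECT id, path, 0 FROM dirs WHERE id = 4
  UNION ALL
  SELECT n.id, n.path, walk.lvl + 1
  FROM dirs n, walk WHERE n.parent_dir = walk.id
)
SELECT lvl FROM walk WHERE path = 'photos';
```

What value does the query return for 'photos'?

Base: id=4 (tmp) at lvl 0.
Iteration 1: rows with parent_dir in {4} -> var (id 5, lvl 1), alice (id 8, lvl 1).
Iteration 2: rows with parent_dir in {5,8} -> photos (id 11, lvl 2).
Iteration 3: no rows with parent_dir in {11}; recursion stops.

2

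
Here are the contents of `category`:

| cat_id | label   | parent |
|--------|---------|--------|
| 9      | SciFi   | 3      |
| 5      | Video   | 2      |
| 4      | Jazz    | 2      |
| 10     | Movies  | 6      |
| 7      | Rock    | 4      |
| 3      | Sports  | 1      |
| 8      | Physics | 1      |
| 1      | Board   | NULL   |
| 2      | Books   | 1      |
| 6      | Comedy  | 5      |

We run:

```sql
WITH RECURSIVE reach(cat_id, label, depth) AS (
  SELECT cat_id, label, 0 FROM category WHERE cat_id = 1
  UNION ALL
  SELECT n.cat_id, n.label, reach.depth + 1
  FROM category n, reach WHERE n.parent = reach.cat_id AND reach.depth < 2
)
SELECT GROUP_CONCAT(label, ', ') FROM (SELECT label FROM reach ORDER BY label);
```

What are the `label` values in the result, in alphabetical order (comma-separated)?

Board, Books, Jazz, Physics, SciFi, Sports, Video

Base: cat_id=1 (Board) at depth 0.
Iteration 1: rows with parent in {1} -> Books (id 2, depth 1), Sports (id 3, depth 1), Physics (id 8, depth 1).
Iteration 2: rows with parent in {2,3,8} -> Jazz (id 4, depth 2), Video (id 5, depth 2), SciFi (id 9, depth 2).
Iteration 3: depth < 2 fails for all current rows; recursion stops.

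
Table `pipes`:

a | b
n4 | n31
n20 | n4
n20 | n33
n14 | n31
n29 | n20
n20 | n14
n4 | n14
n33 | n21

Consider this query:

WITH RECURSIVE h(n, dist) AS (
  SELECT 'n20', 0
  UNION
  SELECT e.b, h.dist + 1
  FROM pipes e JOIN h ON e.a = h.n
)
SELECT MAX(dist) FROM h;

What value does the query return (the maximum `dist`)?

Base: (n20, dist=0).
Iteration 1: edges from {n20} -> (n14, dist=1), (n33, dist=1), (n4, dist=1).
Iteration 2: edges from {n14,n33,n4} -> (n14, dist=2), (n21, dist=2), (n31, dist=2). [UNION drops 1 duplicate row(s)]
Iteration 3: edges from {n14,n21,n31} -> (n31, dist=3).
Iteration 4: no outgoing edges from {n31}; recursion stops.
dist values: 0, 1, 1, 1, 2, 2, 2, 3; the maximum is 3.

3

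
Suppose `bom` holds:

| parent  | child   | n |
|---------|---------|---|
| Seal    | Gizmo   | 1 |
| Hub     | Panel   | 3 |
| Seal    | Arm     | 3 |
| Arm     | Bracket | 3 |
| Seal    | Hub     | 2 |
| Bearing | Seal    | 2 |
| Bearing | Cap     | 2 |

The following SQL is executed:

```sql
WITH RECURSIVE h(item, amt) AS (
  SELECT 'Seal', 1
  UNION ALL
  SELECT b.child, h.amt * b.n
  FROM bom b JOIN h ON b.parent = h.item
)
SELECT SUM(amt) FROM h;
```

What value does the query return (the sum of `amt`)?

22

Base: (Seal, amt=1).
Iteration 1: components of {Seal} -> Arm = 1*3 = 3, Gizmo = 1*1 = 1, Hub = 1*2 = 2.
Iteration 2: components of {Arm,Gizmo,Hub} -> Bracket = 3*3 = 9, Panel = 2*3 = 6.
Iteration 3: no further components; recursion stops.
SUM(amt) = 1 + 1 + 3 + 2 + 9 + 6 = 22.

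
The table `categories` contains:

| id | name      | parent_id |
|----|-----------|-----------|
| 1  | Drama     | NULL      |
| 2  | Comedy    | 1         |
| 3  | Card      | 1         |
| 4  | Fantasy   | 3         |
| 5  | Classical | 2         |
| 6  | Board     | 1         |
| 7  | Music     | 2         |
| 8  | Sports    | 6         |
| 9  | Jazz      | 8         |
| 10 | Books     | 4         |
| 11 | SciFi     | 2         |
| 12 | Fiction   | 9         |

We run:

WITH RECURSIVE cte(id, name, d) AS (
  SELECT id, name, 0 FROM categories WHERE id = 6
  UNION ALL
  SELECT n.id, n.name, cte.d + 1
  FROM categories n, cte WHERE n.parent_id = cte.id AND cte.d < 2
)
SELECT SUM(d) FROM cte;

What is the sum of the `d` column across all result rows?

Base: id=6 (Board) at d 0.
Iteration 1: rows with parent_id in {6} -> Sports (id 8, d 1).
Iteration 2: rows with parent_id in {8} -> Jazz (id 9, d 2).
Iteration 3: d < 2 fails for all current rows; recursion stops.
SUM(d) = 0 + 1 + 2 = 3.

3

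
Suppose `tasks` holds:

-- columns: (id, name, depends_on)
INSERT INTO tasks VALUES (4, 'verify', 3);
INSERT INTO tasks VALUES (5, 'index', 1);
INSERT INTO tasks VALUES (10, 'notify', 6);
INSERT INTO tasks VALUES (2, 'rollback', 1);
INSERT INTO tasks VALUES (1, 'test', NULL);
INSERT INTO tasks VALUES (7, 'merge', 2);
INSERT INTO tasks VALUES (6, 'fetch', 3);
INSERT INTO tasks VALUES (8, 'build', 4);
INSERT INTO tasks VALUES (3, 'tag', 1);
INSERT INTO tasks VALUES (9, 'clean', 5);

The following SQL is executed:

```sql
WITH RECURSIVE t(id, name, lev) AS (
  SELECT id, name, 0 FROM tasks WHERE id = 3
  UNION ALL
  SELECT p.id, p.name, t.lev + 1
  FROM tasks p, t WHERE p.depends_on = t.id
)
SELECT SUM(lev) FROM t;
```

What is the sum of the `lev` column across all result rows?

6

Base: id=3 (tag) at lev 0.
Iteration 1: rows with depends_on in {3} -> verify (id 4, lev 1), fetch (id 6, lev 1).
Iteration 2: rows with depends_on in {4,6} -> build (id 8, lev 2), notify (id 10, lev 2).
Iteration 3: no rows with depends_on in {8,10}; recursion stops.
SUM(lev) = 0 + 1 + 1 + 2 + 2 = 6.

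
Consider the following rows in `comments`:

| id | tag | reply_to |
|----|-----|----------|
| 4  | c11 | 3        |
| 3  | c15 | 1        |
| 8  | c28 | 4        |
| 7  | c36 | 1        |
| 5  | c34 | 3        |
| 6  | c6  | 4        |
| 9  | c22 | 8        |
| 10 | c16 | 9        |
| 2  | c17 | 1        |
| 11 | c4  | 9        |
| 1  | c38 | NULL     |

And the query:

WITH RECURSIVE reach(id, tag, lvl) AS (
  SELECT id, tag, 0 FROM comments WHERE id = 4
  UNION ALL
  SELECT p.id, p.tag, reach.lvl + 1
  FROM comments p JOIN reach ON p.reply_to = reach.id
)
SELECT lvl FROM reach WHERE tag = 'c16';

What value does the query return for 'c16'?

Base: id=4 (c11) at lvl 0.
Iteration 1: rows with reply_to in {4} -> c6 (id 6, lvl 1), c28 (id 8, lvl 1).
Iteration 2: rows with reply_to in {6,8} -> c22 (id 9, lvl 2).
Iteration 3: rows with reply_to in {9} -> c16 (id 10, lvl 3), c4 (id 11, lvl 3).
Iteration 4: no rows with reply_to in {10,11}; recursion stops.

3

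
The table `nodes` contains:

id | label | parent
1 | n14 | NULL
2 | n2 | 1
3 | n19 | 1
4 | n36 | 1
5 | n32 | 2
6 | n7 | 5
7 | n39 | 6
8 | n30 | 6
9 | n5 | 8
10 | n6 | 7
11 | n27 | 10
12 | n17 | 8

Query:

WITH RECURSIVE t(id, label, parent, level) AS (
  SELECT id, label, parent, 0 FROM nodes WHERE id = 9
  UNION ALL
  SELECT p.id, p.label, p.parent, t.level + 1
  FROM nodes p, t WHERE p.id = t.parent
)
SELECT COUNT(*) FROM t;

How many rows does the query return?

Base: id=9 (n5), parent=8, level 0.
Iteration 1: join on id=8 -> n30 (id 8, parent=6, level 1).
Iteration 2: join on id=6 -> n7 (id 6, parent=5, level 2).
Iteration 3: join on id=5 -> n32 (id 5, parent=2, level 3).
Iteration 4: join on id=2 -> n2 (id 2, parent=1, level 4).
Iteration 5: join on id=1 -> n14 (id 1, parent=NULL, level 5).
Iteration 6: parent is NULL; no match; recursion stops.
Total rows emitted: 6.

6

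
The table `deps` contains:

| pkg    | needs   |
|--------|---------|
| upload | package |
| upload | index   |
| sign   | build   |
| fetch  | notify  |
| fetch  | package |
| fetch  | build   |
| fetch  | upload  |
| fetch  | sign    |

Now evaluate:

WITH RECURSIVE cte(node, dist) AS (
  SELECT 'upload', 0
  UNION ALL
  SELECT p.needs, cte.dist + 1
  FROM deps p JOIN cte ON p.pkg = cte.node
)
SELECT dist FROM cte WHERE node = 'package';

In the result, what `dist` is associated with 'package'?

Base: (upload, dist=0).
Iteration 1: edges from {upload} -> (index, dist=1), (package, dist=1).
Iteration 2: no outgoing edges from {index,package}; recursion stops.

1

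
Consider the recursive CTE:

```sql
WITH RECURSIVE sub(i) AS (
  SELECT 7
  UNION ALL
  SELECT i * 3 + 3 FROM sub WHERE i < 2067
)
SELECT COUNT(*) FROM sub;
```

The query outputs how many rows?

7

Base: i=7.
Iteration 1: 7 < 2067 holds -> i = 7 * 3 + 3 = 24.
Iteration 2: 24 < 2067 holds -> i = 24 * 3 + 3 = 75.
Iteration 3: 75 < 2067 holds -> i = 75 * 3 + 3 = 228.
Iteration 4: 228 < 2067 holds -> i = 228 * 3 + 3 = 687.
Iteration 5: 687 < 2067 holds -> i = 687 * 3 + 3 = 2064.
Iteration 6: 2064 < 2067 holds -> i = 2064 * 3 + 3 = 6195.
Iteration 7: 6195 < 2067 fails; recursion stops.
Total rows emitted: 7.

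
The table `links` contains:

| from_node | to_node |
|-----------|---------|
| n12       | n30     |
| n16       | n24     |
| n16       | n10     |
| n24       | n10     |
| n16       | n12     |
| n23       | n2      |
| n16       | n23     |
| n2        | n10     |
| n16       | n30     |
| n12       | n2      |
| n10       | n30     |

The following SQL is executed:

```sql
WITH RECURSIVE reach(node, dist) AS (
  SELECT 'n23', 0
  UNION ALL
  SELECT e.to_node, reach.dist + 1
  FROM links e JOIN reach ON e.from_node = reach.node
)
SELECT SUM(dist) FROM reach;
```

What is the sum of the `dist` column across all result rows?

6

Base: (n23, dist=0).
Iteration 1: edges from {n23} -> (n2, dist=1).
Iteration 2: edges from {n2} -> (n10, dist=2).
Iteration 3: edges from {n10} -> (n30, dist=3).
Iteration 4: no outgoing edges from {n30}; recursion stops.
SUM(dist) = 0 + 1 + 2 + 3 = 6.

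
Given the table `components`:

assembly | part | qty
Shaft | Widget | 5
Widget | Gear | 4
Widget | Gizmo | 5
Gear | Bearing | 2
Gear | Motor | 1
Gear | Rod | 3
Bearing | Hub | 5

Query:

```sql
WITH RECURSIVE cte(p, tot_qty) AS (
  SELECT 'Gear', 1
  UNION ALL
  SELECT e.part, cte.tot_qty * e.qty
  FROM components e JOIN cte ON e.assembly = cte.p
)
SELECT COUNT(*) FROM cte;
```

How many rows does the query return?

5

Base: (Gear, tot_qty=1).
Iteration 1: components of {Gear} -> Bearing = 1*2 = 2, Motor = 1*1 = 1, Rod = 1*3 = 3.
Iteration 2: components of {Bearing,Motor,Rod} -> Hub = 2*5 = 10.
Iteration 3: no further components; recursion stops.
Total rows emitted: 5.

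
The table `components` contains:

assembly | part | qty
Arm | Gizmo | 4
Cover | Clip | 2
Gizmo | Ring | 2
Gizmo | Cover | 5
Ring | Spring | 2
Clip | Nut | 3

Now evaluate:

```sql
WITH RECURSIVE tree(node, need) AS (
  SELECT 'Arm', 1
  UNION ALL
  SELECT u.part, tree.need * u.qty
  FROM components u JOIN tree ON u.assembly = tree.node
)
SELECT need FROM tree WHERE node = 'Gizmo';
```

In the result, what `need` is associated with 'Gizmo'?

Base: (Arm, need=1).
Iteration 1: components of {Arm} -> Gizmo = 1*4 = 4.
Iteration 2: components of {Gizmo} -> Cover = 4*5 = 20, Ring = 4*2 = 8.
Iteration 3: components of {Cover,Ring} -> Clip = 20*2 = 40, Spring = 8*2 = 16.
Iteration 4: components of {Clip,Spring} -> Nut = 40*3 = 120.
Iteration 5: no further components; recursion stops.

4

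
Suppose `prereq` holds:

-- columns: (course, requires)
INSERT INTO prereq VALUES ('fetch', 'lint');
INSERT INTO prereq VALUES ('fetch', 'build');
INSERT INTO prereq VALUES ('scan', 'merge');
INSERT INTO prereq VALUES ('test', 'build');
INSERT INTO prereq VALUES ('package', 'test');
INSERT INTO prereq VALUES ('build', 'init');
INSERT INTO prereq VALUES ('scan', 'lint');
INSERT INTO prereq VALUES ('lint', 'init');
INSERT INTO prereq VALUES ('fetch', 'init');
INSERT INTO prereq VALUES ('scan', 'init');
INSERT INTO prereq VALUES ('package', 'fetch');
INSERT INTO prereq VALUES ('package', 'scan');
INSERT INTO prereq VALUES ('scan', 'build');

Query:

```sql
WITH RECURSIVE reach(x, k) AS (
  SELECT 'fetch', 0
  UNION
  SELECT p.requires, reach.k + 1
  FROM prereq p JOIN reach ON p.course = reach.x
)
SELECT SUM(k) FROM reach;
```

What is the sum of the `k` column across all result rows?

Base: (fetch, k=0).
Iteration 1: edges from {fetch} -> (build, k=1), (init, k=1), (lint, k=1).
Iteration 2: edges from {build,init,lint} -> (init, k=2). [UNION drops 1 duplicate row(s)]
Iteration 3: no outgoing edges from {init}; recursion stops.
SUM(k) = 0 + 1 + 1 + 1 + 2 = 5.

5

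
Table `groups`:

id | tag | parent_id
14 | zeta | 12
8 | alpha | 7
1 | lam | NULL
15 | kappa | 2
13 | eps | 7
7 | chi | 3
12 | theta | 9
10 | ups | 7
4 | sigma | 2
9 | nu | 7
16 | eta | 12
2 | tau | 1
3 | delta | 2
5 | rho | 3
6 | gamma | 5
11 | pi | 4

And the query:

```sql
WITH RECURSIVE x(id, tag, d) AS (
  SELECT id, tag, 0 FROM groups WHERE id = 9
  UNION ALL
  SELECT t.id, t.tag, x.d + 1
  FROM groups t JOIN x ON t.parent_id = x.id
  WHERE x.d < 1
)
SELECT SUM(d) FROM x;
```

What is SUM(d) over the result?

Base: id=9 (nu) at d 0.
Iteration 1: rows with parent_id in {9} -> theta (id 12, d 1).
Iteration 2: d < 1 fails for all current rows; recursion stops.
SUM(d) = 0 + 1 = 1.

1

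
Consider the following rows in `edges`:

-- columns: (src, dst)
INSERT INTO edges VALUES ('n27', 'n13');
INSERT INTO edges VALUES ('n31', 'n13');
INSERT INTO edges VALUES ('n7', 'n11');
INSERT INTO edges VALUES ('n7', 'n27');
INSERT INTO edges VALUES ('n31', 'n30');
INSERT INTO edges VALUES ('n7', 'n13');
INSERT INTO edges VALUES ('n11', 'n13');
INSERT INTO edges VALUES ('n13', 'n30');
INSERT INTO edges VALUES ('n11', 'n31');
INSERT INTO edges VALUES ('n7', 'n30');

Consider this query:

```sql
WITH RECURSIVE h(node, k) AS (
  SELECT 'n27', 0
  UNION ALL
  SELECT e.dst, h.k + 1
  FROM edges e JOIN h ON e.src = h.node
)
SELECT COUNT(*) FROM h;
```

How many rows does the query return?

3

Base: (n27, k=0).
Iteration 1: edges from {n27} -> (n13, k=1).
Iteration 2: edges from {n13} -> (n30, k=2).
Iteration 3: no outgoing edges from {n30}; recursion stops.
Total rows emitted: 3.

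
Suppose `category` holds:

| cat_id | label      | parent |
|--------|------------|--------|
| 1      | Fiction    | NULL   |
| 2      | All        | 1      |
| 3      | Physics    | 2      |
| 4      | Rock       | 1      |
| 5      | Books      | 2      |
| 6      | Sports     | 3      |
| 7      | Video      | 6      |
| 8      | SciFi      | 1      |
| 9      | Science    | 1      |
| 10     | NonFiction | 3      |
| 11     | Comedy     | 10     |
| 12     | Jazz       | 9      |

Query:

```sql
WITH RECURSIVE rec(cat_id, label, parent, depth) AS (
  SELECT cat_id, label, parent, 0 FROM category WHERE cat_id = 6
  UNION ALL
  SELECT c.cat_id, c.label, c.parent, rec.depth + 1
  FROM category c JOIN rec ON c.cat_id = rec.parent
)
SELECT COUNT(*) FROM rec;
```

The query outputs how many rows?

Base: cat_id=6 (Sports), parent=3, depth 0.
Iteration 1: join on cat_id=3 -> Physics (id 3, parent=2, depth 1).
Iteration 2: join on cat_id=2 -> All (id 2, parent=1, depth 2).
Iteration 3: join on cat_id=1 -> Fiction (id 1, parent=NULL, depth 3).
Iteration 4: parent is NULL; no match; recursion stops.
Total rows emitted: 4.

4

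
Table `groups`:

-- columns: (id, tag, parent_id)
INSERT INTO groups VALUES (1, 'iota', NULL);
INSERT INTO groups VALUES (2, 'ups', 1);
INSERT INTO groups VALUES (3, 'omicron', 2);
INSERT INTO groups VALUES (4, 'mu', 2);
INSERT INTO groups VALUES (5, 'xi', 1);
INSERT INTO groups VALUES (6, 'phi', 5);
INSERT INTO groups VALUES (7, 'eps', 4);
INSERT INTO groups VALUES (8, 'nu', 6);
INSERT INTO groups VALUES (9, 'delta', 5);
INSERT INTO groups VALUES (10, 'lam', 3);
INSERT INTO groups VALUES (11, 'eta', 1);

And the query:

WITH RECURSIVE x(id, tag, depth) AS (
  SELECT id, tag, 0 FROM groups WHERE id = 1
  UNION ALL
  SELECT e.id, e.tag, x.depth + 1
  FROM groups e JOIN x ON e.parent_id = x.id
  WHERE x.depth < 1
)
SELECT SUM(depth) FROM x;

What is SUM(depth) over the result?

3

Base: id=1 (iota) at depth 0.
Iteration 1: rows with parent_id in {1} -> ups (id 2, depth 1), xi (id 5, depth 1), eta (id 11, depth 1).
Iteration 2: depth < 1 fails for all current rows; recursion stops.
SUM(depth) = 0 + 1 + 1 + 1 = 3.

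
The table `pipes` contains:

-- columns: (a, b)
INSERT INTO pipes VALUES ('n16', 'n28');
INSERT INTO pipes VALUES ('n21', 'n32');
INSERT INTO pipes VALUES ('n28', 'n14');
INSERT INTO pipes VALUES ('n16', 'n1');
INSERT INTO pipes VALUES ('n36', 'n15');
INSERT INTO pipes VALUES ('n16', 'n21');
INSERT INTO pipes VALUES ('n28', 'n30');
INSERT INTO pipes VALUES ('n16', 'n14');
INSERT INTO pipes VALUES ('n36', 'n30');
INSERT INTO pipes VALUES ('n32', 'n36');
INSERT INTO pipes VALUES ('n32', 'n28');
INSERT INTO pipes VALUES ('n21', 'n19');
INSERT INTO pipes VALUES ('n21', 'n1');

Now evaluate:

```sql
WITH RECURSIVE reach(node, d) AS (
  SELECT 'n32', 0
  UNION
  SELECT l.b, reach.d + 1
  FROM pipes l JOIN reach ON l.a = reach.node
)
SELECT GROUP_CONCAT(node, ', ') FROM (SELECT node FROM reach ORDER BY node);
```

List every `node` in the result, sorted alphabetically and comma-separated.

Base: (n32, d=0).
Iteration 1: edges from {n32} -> (n28, d=1), (n36, d=1).
Iteration 2: edges from {n28,n36} -> (n14, d=2), (n15, d=2), (n30, d=2). [UNION drops 1 duplicate row(s)]
Iteration 3: no outgoing edges from {n14,n15,n30}; recursion stops.

n14, n15, n28, n30, n32, n36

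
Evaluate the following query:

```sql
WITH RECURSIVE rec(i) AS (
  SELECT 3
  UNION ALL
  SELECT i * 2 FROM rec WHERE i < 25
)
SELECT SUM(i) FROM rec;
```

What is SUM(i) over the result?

93

Base: i=3.
Iteration 1: 3 < 25 holds -> i = 3 * 2 = 6.
Iteration 2: 6 < 25 holds -> i = 6 * 2 = 12.
Iteration 3: 12 < 25 holds -> i = 12 * 2 = 24.
Iteration 4: 24 < 25 holds -> i = 24 * 2 = 48.
Iteration 5: 48 < 25 fails; recursion stops.
SUM(i) = 3 + 6 + 12 + 24 + 48 = 93.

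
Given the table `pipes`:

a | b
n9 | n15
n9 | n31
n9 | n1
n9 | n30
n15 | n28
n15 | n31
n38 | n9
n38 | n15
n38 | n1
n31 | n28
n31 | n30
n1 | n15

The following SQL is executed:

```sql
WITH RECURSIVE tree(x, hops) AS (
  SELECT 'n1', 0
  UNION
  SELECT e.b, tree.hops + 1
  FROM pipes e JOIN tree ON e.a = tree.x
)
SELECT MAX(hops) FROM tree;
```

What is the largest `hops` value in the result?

3

Base: (n1, hops=0).
Iteration 1: edges from {n1} -> (n15, hops=1).
Iteration 2: edges from {n15} -> (n28, hops=2), (n31, hops=2).
Iteration 3: edges from {n28,n31} -> (n28, hops=3), (n30, hops=3).
Iteration 4: no outgoing edges from {n28,n30}; recursion stops.
hops values: 0, 1, 2, 2, 3, 3; the maximum is 3.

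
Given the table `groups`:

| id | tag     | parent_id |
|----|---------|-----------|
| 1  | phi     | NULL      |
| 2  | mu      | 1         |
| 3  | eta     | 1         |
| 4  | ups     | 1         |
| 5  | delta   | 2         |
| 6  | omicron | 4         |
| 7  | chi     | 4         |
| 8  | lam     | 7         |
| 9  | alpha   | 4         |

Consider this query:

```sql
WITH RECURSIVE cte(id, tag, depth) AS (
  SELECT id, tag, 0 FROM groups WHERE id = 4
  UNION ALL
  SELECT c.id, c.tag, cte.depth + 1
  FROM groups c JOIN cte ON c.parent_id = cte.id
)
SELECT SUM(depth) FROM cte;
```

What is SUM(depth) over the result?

Base: id=4 (ups) at depth 0.
Iteration 1: rows with parent_id in {4} -> omicron (id 6, depth 1), chi (id 7, depth 1), alpha (id 9, depth 1).
Iteration 2: rows with parent_id in {6,7,9} -> lam (id 8, depth 2).
Iteration 3: no rows with parent_id in {8}; recursion stops.
SUM(depth) = 0 + 1 + 1 + 1 + 2 = 5.

5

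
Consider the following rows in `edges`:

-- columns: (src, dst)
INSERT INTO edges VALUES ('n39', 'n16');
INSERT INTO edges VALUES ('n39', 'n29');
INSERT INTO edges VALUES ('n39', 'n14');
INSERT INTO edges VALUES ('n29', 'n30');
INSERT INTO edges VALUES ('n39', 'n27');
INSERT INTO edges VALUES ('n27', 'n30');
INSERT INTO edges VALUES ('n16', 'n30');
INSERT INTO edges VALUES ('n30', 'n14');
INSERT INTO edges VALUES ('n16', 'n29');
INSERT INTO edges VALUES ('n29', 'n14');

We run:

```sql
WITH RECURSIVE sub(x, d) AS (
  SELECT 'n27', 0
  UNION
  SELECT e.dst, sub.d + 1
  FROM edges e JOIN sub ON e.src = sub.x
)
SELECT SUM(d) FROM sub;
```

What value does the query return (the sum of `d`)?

3

Base: (n27, d=0).
Iteration 1: edges from {n27} -> (n30, d=1).
Iteration 2: edges from {n30} -> (n14, d=2).
Iteration 3: no outgoing edges from {n14}; recursion stops.
SUM(d) = 0 + 1 + 2 = 3.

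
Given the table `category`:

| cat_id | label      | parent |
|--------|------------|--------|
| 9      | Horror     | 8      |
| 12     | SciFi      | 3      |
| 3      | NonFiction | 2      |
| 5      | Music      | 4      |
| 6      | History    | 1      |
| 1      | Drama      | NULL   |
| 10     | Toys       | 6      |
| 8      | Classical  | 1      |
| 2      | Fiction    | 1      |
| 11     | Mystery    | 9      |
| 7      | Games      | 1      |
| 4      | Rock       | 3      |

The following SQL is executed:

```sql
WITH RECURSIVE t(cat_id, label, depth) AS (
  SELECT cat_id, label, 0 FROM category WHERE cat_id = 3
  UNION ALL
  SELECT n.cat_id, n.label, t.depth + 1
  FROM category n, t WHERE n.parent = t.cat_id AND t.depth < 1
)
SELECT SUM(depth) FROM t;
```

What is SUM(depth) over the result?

2

Base: cat_id=3 (NonFiction) at depth 0.
Iteration 1: rows with parent in {3} -> Rock (id 4, depth 1), SciFi (id 12, depth 1).
Iteration 2: depth < 1 fails for all current rows; recursion stops.
SUM(depth) = 0 + 1 + 1 = 2.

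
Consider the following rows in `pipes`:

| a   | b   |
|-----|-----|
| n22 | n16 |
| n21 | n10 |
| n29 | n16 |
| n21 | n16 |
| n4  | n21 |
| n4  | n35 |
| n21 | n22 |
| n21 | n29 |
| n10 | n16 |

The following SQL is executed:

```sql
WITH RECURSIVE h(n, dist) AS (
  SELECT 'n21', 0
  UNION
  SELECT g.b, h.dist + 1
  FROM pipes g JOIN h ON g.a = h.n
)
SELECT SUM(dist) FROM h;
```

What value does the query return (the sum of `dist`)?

Base: (n21, dist=0).
Iteration 1: edges from {n21} -> (n10, dist=1), (n16, dist=1), (n22, dist=1), (n29, dist=1).
Iteration 2: edges from {n10,n16,n22,n29} -> (n16, dist=2). [UNION drops 2 duplicate row(s)]
Iteration 3: no outgoing edges from {n16}; recursion stops.
SUM(dist) = 0 + 1 + 1 + 1 + 1 + 2 = 6.

6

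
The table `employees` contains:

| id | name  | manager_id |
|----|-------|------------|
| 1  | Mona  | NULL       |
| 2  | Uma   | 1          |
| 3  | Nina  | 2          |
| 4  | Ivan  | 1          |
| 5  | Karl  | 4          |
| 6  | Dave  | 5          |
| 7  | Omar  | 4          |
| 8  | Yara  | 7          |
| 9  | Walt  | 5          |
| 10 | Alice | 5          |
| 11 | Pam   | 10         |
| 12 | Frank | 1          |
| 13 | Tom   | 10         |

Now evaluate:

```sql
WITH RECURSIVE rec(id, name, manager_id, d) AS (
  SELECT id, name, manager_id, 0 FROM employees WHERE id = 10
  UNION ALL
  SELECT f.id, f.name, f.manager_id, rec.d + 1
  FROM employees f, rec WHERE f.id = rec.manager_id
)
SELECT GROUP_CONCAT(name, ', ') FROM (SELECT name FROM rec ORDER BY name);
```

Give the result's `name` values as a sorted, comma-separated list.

Base: id=10 (Alice), manager_id=5, d 0.
Iteration 1: join on id=5 -> Karl (id 5, manager_id=4, d 1).
Iteration 2: join on id=4 -> Ivan (id 4, manager_id=1, d 2).
Iteration 3: join on id=1 -> Mona (id 1, manager_id=NULL, d 3).
Iteration 4: manager_id is NULL; no match; recursion stops.

Alice, Ivan, Karl, Mona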